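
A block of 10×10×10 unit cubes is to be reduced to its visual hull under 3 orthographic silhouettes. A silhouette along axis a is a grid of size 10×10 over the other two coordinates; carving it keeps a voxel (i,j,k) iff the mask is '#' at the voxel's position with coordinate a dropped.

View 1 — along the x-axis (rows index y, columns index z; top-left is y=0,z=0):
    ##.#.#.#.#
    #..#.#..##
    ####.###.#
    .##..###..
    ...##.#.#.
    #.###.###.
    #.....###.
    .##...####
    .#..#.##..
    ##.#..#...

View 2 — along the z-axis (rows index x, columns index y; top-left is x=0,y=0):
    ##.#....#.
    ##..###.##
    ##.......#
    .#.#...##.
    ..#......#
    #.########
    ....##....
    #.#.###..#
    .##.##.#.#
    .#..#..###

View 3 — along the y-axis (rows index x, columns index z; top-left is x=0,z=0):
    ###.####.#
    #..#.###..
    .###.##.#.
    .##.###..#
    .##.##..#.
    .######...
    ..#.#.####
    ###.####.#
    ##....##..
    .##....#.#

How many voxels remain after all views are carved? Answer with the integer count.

initial block: 10^3 = 1000
[1] x-view keeps 53 columns → grid now 530
[2] z-view keeps 48 columns → grid now 250
[3] y-view keeps 58 columns → grid now 149

|visual hull| = 149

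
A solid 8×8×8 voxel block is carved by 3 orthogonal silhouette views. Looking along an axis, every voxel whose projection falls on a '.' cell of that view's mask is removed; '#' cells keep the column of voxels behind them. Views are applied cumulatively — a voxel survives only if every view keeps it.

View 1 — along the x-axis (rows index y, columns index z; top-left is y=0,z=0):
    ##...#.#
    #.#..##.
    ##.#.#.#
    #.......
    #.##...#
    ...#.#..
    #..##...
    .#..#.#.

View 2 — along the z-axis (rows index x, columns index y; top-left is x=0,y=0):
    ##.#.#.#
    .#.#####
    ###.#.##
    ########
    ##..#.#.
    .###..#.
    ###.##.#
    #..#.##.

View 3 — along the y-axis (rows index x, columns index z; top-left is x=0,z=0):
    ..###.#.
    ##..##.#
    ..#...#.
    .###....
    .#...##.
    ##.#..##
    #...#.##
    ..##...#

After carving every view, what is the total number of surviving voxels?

full grid |V| = 512
carve view 1 (along x, YZ-mask fill 26/64): 208 voxels remain
carve view 2 (along z, XY-mask fill 43/64): 140 voxels remain
carve view 3 (along y, XZ-mask fill 29/64): 54 voxels remain

voxel count = 54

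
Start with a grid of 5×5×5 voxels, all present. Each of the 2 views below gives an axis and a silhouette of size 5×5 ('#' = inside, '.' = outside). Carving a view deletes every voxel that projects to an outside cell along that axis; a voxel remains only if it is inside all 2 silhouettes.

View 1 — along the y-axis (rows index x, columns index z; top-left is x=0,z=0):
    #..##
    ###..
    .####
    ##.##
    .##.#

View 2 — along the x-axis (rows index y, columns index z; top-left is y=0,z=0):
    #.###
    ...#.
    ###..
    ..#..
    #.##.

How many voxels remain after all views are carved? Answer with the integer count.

full grid |V| = 125
V1 y: intersect with XZ mask (17 set) -- 85 left
V2 x: intersect with YZ mask (12 set) -- 38 left

voxel count = 38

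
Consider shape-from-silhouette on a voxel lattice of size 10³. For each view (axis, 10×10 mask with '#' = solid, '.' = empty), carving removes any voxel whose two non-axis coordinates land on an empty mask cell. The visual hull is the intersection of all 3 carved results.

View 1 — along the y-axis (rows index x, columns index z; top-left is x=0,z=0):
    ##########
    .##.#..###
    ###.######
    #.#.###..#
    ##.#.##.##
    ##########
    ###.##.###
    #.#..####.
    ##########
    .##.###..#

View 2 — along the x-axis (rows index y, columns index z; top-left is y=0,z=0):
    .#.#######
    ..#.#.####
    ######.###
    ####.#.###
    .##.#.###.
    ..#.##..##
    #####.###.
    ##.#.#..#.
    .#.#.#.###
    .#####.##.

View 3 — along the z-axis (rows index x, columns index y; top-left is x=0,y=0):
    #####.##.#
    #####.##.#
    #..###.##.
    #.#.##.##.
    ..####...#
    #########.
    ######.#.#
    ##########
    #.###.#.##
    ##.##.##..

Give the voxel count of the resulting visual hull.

voxel count = 393

start: 10×10×10 = 1000 voxels
after view 1 [y-axis, 78 of 100 cells solid] → remaining = 780
after view 2 [x-axis, 68 of 100 cells solid] → remaining = 528
after view 3 [z-axis, 73 of 100 cells solid] → remaining = 393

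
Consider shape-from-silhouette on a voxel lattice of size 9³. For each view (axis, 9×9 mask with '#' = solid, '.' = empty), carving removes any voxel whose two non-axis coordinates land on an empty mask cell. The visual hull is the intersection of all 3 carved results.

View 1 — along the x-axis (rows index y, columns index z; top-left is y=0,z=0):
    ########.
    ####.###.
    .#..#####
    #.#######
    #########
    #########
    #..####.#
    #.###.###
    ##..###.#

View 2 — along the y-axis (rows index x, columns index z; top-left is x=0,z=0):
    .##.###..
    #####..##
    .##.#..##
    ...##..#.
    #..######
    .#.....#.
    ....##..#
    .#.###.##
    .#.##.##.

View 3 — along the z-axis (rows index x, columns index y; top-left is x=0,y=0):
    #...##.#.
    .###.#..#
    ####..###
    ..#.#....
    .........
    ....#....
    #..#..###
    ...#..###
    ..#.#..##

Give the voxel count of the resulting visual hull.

remaining voxels: 121

start: 9×9×9 = 729 voxels
  1. axis=0 (YZ plane), |mask|=66  ⇒  voxels=594
  2. axis=1 (XZ plane), |mask|=43  ⇒  voxels=312
  3. axis=2 (XY plane), |mask|=32  ⇒  voxels=121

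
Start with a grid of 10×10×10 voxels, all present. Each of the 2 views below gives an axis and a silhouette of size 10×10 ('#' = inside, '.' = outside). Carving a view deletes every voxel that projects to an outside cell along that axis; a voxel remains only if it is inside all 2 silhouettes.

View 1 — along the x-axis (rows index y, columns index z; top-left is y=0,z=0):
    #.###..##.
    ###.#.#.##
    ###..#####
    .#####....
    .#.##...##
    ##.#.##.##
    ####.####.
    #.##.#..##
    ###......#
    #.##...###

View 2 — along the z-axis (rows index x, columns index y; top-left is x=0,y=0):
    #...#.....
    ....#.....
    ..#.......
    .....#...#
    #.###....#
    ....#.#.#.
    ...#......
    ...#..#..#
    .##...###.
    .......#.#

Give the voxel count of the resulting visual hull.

before carving: 1000 voxels (10×10×10)
carve view 1 (along x, YZ-mask fill 62/100): 620 voxels remain
carve view 2 (along z, XY-mask fill 25/100): 153 voxels remain

153 voxels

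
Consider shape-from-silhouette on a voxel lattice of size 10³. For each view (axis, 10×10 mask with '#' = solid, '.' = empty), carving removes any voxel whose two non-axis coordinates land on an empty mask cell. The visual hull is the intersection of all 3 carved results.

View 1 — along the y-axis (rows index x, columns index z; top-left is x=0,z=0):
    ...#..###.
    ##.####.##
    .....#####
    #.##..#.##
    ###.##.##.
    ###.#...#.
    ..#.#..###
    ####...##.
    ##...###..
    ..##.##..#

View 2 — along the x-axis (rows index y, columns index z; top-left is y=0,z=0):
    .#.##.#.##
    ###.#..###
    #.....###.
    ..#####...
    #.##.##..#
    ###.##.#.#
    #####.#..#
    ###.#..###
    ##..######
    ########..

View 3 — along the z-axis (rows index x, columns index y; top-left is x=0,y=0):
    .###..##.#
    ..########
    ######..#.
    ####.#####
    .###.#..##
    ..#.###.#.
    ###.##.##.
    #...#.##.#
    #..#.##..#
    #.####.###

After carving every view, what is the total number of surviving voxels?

243 voxels

start: 10×10×10 = 1000 voxels
step 1: project along y, AND mask (56/100) → |grid| = 560
step 2: project along x, AND mask (65/100) → |grid| = 360
step 3: project along z, AND mask (66/100) → |grid| = 243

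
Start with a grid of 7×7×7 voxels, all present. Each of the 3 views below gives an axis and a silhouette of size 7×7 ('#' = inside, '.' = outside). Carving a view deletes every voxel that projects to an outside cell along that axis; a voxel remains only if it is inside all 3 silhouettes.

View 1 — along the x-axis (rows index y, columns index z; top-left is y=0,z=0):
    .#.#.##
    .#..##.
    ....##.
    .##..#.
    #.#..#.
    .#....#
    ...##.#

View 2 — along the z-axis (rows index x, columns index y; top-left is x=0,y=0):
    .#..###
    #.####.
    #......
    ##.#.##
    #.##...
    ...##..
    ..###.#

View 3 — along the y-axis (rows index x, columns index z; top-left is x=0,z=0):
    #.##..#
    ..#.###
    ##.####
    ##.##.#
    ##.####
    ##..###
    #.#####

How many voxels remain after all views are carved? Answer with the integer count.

start: 7×7×7 = 343 voxels
  1. axis=0 (YZ plane), |mask|=20  ⇒  voxels=140
  2. axis=2 (XY plane), |mask|=24  ⇒  voxels=70
  3. axis=1 (XZ plane), |mask|=36  ⇒  voxels=51

51 voxels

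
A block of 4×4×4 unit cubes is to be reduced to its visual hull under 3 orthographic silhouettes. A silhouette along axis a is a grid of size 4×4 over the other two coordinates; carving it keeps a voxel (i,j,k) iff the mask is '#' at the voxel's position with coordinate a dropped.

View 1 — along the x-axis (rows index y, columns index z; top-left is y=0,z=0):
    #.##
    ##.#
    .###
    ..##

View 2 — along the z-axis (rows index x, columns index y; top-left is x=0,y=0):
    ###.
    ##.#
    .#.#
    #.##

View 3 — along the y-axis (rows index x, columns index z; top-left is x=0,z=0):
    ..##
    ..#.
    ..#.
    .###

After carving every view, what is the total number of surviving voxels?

|visual hull| = 15

initial block: 4^3 = 64
carve view 1 (along x, YZ-mask fill 11/16): 44 voxels remain
carve view 2 (along z, XY-mask fill 11/16): 30 voxels remain
carve view 3 (along y, XZ-mask fill 7/16): 15 voxels remain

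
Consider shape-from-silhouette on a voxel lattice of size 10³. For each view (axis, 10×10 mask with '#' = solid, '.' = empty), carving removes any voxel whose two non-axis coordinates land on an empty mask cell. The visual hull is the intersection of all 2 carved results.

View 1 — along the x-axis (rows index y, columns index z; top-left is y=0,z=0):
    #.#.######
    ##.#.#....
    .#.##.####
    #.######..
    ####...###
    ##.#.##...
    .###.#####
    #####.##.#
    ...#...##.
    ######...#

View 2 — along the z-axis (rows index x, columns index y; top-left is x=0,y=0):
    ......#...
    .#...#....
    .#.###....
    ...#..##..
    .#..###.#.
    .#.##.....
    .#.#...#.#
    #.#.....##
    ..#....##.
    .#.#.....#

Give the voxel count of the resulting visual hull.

initial block: 10^3 = 1000
[1] x-view keeps 64 columns → grid now 640
[2] z-view keeps 32 columns → grid now 195

remaining voxels: 195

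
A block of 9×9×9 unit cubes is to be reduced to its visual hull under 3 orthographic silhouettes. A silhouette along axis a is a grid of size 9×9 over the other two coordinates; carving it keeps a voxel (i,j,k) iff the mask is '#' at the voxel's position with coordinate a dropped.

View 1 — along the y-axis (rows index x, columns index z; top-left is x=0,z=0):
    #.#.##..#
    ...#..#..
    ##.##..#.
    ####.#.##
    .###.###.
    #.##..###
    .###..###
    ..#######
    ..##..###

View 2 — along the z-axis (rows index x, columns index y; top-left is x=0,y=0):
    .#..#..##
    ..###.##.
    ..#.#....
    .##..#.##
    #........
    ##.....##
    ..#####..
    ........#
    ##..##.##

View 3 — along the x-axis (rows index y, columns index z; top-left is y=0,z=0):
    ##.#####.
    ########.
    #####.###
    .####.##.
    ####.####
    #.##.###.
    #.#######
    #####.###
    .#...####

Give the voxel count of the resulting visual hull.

remaining voxels: 137

full grid |V| = 729
V1 y: intersect with XZ mask (49 set) -- 441 left
V2 z: intersect with XY mask (33 set) -- 172 left
V3 x: intersect with YZ mask (64 set) -- 137 left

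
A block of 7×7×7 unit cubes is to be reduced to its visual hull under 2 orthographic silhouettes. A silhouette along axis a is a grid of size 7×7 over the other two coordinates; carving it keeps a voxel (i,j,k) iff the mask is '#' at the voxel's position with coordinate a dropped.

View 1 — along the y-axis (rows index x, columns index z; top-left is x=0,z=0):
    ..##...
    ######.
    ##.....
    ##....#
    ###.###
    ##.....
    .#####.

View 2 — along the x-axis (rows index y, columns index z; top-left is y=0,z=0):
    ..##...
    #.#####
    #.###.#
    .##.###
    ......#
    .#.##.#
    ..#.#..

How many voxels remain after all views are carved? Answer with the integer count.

|visual hull| = 85

full grid |V| = 343
[1] y-view keeps 26 columns → grid now 182
[2] x-view keeps 25 columns → grid now 85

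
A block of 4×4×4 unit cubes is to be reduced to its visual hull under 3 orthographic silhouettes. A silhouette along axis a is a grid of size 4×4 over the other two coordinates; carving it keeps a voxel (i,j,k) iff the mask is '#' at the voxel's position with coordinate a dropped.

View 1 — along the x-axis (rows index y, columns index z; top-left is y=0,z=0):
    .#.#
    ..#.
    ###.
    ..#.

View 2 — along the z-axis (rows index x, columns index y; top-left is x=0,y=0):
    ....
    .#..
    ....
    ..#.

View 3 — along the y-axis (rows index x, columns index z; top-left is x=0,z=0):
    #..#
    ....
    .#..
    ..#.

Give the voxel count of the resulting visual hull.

remaining voxels: 1

full grid |V| = 64
  1. axis=0 (YZ plane), |mask|=7  ⇒  voxels=28
  2. axis=2 (XY plane), |mask|=2  ⇒  voxels=4
  3. axis=1 (XZ plane), |mask|=4  ⇒  voxels=1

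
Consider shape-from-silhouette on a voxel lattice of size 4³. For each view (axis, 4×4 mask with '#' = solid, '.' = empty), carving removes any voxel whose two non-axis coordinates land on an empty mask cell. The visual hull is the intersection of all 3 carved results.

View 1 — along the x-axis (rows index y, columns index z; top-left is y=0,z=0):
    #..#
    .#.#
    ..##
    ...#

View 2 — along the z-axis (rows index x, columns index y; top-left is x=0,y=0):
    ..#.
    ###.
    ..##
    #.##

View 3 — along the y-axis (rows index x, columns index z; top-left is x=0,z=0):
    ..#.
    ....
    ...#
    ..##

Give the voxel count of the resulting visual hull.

full grid |V| = 64
after view 1 [x-axis, 7 of 16 cells solid] → remaining = 28
after view 2 [z-axis, 9 of 16 cells solid] → remaining = 16
after view 3 [y-axis, 4 of 16 cells solid] → remaining = 7

voxel count = 7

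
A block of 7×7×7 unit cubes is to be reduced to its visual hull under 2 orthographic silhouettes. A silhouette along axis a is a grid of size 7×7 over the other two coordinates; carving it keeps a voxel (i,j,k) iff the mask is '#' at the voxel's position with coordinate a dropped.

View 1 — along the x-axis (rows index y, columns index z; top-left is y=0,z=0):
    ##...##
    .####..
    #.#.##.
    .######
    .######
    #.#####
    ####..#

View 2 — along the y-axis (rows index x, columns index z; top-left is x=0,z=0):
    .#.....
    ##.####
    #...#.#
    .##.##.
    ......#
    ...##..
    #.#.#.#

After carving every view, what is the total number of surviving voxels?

before carving: 343 voxels (7×7×7)
V1 x: intersect with YZ mask (35 set) -- 245 left
V2 y: intersect with XZ mask (21 set) -- 104 left

|visual hull| = 104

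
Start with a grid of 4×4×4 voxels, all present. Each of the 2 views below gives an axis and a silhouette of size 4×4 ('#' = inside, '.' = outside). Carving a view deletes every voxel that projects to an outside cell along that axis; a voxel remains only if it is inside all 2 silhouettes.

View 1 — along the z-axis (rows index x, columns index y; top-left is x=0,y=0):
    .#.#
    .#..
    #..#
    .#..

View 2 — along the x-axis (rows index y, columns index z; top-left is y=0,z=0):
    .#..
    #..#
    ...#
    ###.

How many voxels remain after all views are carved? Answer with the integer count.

start: 4×4×4 = 64 voxels
step 1: project along z, AND mask (6/16) → |grid| = 24
step 2: project along x, AND mask (7/16) → |grid| = 13

remaining voxels: 13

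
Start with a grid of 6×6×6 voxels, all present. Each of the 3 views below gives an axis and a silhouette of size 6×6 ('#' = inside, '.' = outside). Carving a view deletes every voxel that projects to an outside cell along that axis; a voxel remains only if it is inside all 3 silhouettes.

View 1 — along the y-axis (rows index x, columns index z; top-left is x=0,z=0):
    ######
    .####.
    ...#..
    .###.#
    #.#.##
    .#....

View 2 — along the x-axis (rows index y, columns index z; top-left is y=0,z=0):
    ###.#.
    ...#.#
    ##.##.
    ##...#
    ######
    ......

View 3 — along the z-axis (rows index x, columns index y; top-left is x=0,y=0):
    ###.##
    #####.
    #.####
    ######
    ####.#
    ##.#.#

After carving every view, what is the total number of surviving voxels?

voxel count = 52

start: 6×6×6 = 216 voxels
  1. axis=1 (XZ plane), |mask|=20  ⇒  voxels=120
  2. axis=0 (YZ plane), |mask|=19  ⇒  voxels=62
  3. axis=2 (XY plane), |mask|=30  ⇒  voxels=52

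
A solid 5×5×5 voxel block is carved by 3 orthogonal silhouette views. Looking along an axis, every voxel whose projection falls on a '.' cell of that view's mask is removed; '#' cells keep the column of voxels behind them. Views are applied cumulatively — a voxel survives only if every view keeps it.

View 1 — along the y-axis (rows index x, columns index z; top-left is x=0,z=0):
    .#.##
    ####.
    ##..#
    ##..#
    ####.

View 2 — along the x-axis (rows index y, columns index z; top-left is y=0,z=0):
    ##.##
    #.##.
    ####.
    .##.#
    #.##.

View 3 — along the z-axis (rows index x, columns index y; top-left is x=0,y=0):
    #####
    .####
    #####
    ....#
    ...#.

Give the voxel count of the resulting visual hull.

full grid |V| = 125
  1. axis=1 (XZ plane), |mask|=17  ⇒  voxels=85
  2. axis=0 (YZ plane), |mask|=17  ⇒  voxels=57
  3. axis=2 (XY plane), |mask|=16  ⇒  voxels=33

voxel count = 33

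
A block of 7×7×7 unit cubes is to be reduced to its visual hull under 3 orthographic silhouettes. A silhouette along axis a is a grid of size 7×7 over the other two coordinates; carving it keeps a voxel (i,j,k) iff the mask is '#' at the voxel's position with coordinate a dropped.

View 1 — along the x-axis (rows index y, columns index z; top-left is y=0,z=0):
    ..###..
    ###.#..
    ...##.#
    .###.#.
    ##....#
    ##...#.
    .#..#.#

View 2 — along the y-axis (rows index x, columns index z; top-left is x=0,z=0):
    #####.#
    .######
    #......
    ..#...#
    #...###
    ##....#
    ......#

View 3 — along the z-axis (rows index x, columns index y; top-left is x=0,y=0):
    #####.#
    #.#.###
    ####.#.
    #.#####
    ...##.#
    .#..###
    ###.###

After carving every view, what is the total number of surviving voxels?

voxel count = 56

before carving: 343 voxels (7×7×7)
after view 1 [x-axis, 23 of 49 cells solid] → remaining = 161
after view 2 [y-axis, 23 of 49 cells solid] → remaining = 76
after view 3 [z-axis, 35 of 49 cells solid] → remaining = 56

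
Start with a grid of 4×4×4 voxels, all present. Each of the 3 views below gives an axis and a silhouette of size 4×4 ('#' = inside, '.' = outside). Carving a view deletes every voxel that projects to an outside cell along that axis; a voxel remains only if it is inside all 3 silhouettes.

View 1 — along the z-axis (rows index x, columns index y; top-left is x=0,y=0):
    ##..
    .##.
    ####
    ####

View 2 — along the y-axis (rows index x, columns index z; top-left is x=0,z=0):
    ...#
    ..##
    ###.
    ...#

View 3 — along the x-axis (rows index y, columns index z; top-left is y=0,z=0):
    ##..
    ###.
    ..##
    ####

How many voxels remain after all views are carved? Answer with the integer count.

remaining voxels: 14

before carving: 64 voxels (4×4×4)
  1. axis=2 (XY plane), |mask|=12  ⇒  voxels=48
  2. axis=1 (XZ plane), |mask|=7  ⇒  voxels=22
  3. axis=0 (YZ plane), |mask|=11  ⇒  voxels=14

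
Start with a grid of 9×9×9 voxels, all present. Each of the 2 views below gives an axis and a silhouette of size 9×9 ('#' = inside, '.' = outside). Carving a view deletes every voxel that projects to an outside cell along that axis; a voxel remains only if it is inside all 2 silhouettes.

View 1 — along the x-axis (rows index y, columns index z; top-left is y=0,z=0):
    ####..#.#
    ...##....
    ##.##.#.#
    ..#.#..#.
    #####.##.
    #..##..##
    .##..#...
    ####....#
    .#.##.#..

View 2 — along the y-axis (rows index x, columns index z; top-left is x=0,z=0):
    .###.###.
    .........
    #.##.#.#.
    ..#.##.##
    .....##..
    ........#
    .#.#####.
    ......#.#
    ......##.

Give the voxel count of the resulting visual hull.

remaining voxels: 117

full grid |V| = 729
after view 1 [x-axis, 41 of 81 cells solid] → remaining = 369
after view 2 [y-axis, 29 of 81 cells solid] → remaining = 117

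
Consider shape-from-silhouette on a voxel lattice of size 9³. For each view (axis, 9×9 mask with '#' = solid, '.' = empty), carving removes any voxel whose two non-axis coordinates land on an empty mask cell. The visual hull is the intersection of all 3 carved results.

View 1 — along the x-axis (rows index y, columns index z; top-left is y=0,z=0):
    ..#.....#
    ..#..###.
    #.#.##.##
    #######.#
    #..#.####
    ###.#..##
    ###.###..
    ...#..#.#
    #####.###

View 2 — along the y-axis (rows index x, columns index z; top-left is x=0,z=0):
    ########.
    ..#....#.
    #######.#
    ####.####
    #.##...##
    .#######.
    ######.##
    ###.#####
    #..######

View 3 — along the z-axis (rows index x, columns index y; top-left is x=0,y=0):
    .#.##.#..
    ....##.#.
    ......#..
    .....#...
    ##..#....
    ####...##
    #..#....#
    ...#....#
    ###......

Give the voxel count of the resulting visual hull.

start: 9×9×9 = 729 voxels
step 1: project along x, AND mask (49/81) → |grid| = 441
step 2: project along y, AND mask (61/81) → |grid| = 333
step 3: project along z, AND mask (26/81) → |grid| = 106

106 voxels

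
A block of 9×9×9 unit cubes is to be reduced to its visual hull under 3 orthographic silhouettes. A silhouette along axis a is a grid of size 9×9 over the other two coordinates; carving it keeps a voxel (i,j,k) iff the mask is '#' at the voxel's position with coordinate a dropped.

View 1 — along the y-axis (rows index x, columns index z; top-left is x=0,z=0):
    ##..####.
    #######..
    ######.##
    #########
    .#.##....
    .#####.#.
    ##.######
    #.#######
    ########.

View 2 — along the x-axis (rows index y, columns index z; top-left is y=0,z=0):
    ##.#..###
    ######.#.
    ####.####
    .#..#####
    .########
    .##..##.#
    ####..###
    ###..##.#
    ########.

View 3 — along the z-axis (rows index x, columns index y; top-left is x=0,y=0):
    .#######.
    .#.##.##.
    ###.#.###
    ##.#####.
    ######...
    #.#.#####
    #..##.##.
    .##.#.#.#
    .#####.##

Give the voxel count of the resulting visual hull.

full grid |V| = 729
carve view 1 (along y, XZ-mask fill 63/81): 567 voxels remain
carve view 2 (along x, YZ-mask fill 61/81): 421 voxels remain
carve view 3 (along z, XY-mask fill 56/81): 295 voxels remain

|visual hull| = 295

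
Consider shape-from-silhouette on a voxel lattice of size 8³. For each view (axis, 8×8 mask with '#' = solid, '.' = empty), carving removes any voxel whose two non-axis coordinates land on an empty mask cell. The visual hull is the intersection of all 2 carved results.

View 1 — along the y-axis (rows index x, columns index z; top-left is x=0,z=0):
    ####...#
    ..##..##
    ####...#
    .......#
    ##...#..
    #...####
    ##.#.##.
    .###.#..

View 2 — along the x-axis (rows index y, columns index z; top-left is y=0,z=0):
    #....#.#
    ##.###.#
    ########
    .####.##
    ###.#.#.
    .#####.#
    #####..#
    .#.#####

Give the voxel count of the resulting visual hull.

start: 8×8×8 = 512 voxels
V1 y: intersect with XZ mask (32 set) -- 256 left
V2 x: intersect with YZ mask (46 set) -- 184 left

184 voxels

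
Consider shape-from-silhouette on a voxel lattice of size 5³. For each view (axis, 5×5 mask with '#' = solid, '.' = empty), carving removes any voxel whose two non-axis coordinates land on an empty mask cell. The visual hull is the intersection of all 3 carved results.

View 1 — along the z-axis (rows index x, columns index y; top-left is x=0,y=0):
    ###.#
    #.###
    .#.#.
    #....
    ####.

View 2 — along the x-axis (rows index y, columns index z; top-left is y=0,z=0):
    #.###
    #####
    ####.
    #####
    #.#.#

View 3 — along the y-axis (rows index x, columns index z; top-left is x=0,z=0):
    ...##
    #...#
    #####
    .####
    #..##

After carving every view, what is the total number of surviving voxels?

start: 5×5×5 = 125 voxels
after view 1 [z-axis, 15 of 25 cells solid] → remaining = 75
after view 2 [x-axis, 21 of 25 cells solid] → remaining = 64
after view 3 [y-axis, 16 of 25 cells solid] → remaining = 37

voxel count = 37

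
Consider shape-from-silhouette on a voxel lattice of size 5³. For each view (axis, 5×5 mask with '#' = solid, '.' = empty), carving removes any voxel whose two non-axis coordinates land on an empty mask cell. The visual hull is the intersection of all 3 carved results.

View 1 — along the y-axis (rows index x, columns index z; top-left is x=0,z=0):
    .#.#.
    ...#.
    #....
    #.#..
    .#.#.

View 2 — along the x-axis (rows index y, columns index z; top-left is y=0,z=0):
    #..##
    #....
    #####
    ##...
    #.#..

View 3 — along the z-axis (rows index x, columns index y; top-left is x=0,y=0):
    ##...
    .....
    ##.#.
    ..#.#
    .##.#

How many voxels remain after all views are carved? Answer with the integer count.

before carving: 125 voxels (5×5×5)
step 1: project along y, AND mask (8/25) → |grid| = 40
step 2: project along x, AND mask (13/25) → |grid| = 22
step 3: project along z, AND mask (10/25) → |grid| = 10

|visual hull| = 10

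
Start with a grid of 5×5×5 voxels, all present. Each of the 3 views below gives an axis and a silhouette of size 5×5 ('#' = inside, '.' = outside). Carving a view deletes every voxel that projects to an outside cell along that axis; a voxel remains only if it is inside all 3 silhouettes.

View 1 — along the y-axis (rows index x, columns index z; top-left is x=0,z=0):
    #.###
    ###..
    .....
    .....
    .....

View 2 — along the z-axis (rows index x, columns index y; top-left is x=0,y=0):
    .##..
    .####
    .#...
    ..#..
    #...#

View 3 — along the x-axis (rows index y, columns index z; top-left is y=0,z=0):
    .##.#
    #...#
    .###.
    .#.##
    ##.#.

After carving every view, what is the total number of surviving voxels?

10 voxels

start: 5×5×5 = 125 voxels
carve view 1 (along y, XZ-mask fill 7/25): 35 voxels remain
carve view 2 (along z, XY-mask fill 10/25): 20 voxels remain
carve view 3 (along x, YZ-mask fill 14/25): 10 voxels remain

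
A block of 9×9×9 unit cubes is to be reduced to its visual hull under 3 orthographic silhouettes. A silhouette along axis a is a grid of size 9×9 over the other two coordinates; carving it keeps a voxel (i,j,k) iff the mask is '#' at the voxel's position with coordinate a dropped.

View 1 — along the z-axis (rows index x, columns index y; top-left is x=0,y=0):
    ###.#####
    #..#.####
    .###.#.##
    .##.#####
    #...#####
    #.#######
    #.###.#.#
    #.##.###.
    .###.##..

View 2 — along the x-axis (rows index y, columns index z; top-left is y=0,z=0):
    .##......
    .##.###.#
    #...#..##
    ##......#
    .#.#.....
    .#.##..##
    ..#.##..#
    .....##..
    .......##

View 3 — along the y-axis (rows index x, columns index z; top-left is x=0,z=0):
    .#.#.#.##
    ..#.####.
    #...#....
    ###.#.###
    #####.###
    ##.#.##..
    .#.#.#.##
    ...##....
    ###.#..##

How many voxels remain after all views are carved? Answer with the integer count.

before carving: 729 voxels (9×9×9)
step 1: project along z, AND mask (58/81) → |grid| = 522
step 2: project along x, AND mask (30/81) → |grid| = 192
step 3: project along y, AND mask (45/81) → |grid| = 110

|visual hull| = 110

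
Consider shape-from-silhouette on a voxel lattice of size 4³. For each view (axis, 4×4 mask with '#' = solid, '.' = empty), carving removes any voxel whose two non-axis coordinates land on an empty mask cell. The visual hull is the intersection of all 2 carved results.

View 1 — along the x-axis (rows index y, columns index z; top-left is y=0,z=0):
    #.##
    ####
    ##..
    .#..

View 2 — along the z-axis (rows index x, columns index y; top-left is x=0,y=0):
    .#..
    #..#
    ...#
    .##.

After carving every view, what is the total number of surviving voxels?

initial block: 4^3 = 64
carve view 1 (along x, YZ-mask fill 10/16): 40 voxels remain
carve view 2 (along z, XY-mask fill 6/16): 15 voxels remain

voxel count = 15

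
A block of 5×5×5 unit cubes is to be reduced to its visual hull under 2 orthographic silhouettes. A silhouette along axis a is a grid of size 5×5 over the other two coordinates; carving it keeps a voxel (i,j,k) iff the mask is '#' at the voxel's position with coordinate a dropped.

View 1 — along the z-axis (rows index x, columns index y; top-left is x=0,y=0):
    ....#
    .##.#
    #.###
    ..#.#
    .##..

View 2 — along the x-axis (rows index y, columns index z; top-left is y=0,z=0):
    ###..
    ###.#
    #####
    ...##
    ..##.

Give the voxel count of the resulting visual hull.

voxel count = 41

initial block: 5^3 = 125
[1] z-view keeps 12 columns → grid now 60
[2] x-view keeps 16 columns → grid now 41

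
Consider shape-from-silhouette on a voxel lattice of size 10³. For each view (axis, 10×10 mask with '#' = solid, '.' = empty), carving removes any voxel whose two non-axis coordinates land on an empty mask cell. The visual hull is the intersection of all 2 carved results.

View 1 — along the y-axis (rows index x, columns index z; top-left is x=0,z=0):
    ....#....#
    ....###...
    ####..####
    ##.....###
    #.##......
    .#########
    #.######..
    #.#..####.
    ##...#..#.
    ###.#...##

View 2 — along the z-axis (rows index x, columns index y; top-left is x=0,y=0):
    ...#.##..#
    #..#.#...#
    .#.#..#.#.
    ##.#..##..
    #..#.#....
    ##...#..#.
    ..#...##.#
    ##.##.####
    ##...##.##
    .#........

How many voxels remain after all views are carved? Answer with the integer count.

start: 10×10×10 = 1000 voxels
step 1: project along y, AND mask (53/100) → |grid| = 530
step 2: project along z, AND mask (43/100) → |grid| = 228

voxel count = 228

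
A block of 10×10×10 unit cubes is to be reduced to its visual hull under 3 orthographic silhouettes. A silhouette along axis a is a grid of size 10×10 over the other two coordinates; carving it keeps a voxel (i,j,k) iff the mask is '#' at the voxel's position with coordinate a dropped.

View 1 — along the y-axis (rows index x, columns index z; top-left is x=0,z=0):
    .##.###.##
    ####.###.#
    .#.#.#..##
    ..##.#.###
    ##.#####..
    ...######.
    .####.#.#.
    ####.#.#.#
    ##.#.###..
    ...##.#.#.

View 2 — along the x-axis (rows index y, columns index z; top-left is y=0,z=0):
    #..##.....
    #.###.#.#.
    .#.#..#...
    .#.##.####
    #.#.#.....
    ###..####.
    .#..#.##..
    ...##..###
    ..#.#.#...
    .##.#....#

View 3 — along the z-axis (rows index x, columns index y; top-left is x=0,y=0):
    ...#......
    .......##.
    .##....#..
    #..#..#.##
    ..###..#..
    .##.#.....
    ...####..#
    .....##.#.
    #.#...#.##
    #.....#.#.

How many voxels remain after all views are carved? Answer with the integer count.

|visual hull| = 87

initial block: 10^3 = 1000
[1] y-view keeps 62 columns → grid now 620
[2] x-view keeps 45 columns → grid now 274
[3] z-view keeps 34 columns → grid now 87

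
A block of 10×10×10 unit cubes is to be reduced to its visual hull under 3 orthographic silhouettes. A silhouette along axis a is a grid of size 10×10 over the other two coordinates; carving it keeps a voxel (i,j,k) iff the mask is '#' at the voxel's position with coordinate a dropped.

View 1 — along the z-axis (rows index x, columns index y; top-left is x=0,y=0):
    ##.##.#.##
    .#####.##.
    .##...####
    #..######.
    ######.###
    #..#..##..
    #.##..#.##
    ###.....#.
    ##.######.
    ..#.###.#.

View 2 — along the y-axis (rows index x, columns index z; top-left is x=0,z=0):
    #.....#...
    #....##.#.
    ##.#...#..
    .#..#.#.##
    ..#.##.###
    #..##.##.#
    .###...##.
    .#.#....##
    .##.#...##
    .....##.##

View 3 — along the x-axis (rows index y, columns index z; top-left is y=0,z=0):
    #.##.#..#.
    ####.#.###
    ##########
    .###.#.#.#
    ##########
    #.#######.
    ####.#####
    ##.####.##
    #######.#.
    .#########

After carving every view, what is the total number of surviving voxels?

initial block: 10^3 = 1000
  1. axis=2 (XY plane), |mask|=63  ⇒  voxels=630
  2. axis=1 (XZ plane), |mask|=45  ⇒  voxels=285
  3. axis=0 (YZ plane), |mask|=81  ⇒  voxels=222

voxel count = 222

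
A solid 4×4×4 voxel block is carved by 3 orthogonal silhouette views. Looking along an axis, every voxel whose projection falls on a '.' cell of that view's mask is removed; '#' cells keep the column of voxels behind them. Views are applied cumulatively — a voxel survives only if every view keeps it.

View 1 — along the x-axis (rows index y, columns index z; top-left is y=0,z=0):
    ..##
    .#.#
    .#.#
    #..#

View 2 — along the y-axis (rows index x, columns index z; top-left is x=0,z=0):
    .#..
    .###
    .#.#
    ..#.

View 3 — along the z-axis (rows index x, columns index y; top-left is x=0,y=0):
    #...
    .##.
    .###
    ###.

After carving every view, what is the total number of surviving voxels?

voxel count = 10

before carving: 64 voxels (4×4×4)
after view 1 [x-axis, 8 of 16 cells solid] → remaining = 32
after view 2 [y-axis, 7 of 16 cells solid] → remaining = 16
after view 3 [z-axis, 9 of 16 cells solid] → remaining = 10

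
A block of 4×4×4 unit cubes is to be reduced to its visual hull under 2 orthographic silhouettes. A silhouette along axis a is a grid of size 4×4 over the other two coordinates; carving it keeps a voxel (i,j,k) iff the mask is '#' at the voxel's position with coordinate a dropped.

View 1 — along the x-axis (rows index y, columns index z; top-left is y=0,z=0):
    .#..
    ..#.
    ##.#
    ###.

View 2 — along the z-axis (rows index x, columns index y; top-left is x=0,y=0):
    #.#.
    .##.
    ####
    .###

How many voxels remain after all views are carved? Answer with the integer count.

initial block: 4^3 = 64
carve view 1 (along x, YZ-mask fill 8/16): 32 voxels remain
carve view 2 (along z, XY-mask fill 11/16): 23 voxels remain

voxel count = 23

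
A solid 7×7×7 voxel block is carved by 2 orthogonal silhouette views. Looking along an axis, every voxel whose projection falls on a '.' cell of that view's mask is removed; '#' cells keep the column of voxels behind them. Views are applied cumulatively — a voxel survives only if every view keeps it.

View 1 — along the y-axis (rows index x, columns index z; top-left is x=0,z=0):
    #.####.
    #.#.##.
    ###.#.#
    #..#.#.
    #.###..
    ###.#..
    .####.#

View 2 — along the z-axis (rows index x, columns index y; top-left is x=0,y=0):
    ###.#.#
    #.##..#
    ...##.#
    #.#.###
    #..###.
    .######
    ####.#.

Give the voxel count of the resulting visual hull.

before carving: 343 voxels (7×7×7)
step 1: project along y, AND mask (30/49) → |grid| = 210
step 2: project along z, AND mask (32/49) → |grid| = 136

|visual hull| = 136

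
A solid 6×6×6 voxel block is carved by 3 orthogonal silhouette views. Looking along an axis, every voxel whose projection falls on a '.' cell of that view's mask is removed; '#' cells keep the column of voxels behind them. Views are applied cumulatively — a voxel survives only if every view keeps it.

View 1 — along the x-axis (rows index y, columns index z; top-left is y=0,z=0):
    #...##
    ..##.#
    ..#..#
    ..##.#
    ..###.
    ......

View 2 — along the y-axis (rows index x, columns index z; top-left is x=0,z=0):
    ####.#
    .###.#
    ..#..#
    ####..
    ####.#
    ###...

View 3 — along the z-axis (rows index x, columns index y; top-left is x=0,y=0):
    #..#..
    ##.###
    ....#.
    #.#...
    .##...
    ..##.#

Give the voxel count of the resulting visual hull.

|visual hull| = 24

before carving: 216 voxels (6×6×6)
  1. axis=0 (YZ plane), |mask|=14  ⇒  voxels=84
  2. axis=1 (XZ plane), |mask|=23  ⇒  voxels=56
  3. axis=2 (XY plane), |mask|=15  ⇒  voxels=24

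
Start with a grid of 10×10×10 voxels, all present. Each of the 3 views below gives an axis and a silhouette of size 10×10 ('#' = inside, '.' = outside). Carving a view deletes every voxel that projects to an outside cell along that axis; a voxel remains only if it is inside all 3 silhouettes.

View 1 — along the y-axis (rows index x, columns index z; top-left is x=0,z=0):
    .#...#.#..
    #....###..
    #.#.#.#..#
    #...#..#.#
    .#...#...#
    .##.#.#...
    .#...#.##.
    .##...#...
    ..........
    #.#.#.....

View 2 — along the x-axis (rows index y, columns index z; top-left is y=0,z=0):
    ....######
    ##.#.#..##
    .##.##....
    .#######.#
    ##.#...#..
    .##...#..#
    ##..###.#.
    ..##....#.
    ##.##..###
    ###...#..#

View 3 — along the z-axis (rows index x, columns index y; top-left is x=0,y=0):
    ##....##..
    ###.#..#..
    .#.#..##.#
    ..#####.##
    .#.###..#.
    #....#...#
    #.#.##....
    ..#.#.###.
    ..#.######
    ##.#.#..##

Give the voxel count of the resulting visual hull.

initial block: 10^3 = 1000
[1] y-view keeps 33 columns → grid now 330
[2] x-view keeps 53 columns → grid now 179
[3] z-view keeps 51 columns → grid now 86

|visual hull| = 86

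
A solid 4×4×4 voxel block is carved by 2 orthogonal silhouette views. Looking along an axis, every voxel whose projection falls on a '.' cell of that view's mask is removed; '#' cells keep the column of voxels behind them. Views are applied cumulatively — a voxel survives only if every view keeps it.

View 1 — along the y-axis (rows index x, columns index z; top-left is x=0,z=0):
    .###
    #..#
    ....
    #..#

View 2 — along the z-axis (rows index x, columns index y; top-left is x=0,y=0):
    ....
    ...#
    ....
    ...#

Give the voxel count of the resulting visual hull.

remaining voxels: 4

initial block: 4^3 = 64
  1. axis=1 (XZ plane), |mask|=7  ⇒  voxels=28
  2. axis=2 (XY plane), |mask|=2  ⇒  voxels=4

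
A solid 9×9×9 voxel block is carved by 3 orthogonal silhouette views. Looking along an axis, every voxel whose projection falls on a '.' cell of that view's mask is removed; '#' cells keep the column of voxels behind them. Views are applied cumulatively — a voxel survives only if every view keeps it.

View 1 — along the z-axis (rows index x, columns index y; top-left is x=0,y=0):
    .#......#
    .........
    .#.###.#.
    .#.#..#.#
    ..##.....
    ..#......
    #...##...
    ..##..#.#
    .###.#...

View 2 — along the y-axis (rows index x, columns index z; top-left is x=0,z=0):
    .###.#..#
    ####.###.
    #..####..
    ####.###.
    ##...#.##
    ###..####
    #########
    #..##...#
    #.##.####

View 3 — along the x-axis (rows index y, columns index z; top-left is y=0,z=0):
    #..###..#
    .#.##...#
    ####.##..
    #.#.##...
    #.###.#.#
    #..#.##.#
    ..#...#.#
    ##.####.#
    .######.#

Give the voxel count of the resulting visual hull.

full grid |V| = 729
step 1: project along z, AND mask (25/81) → |grid| = 225
step 2: project along y, AND mask (56/81) → |grid| = 151
step 3: project along x, AND mask (47/81) → |grid| = 87

|visual hull| = 87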